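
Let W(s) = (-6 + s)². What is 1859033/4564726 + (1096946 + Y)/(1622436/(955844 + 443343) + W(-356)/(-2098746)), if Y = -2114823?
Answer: -243644964581360712319955/262612436704691363 ≈ -9.2777e+5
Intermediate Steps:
1859033/4564726 + (1096946 + Y)/(1622436/(955844 + 443343) + W(-356)/(-2098746)) = 1859033/4564726 + (1096946 - 2114823)/(1622436/(955844 + 443343) + (-6 - 356)²/(-2098746)) = 1859033*(1/4564726) - 1017877/(1622436/1399187 + (-362)²*(-1/2098746)) = 1859033/4564726 - 1017877/(1622436*(1/1399187) + 131044*(-1/2098746)) = 1859033/4564726 - 1017877/(1622436/1399187 - 65522/1049373) = 1859033/4564726 - 1017877/1610863002014/1468269059751 = 1859033/4564726 - 1017877*1468269059751/1610863002014 = 1859033/4564726 - 213502472247452661/230123286002 = -243644964581360712319955/262612436704691363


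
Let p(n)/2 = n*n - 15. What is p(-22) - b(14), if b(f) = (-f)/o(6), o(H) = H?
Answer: 2821/3 ≈ 940.33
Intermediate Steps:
p(n) = -30 + 2*n² (p(n) = 2*(n*n - 15) = 2*(n² - 15) = 2*(-15 + n²) = -30 + 2*n²)
b(f) = -f/6
p(-22) - b(14) = (-30 + 2*(-22)²) - (-1)*14/6 = (-30 + 2*484) - 1*(-7/3) = (-30 + 968) + 7/3 = 938 + 7/3 = 2821/3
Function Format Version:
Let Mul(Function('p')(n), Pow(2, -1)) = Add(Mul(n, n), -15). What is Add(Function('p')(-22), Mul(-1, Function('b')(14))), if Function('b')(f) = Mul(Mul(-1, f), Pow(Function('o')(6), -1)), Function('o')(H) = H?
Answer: Rational(2821, 3) ≈ 940.33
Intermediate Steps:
Function('p')(n) = Add(-30, Mul(2, Pow(n, 2))) (Function('p')(n) = Mul(2, Add(Mul(n, n), -15)) = Mul(2, Add(Pow(n, 2), -15)) = Mul(2, Add(-15, Pow(n, 2))) = Add(-30, Mul(2, Pow(n, 2))))
Function('b')(f) = Mul(Rational(-1, 6), f) (Function('b')(f) = Mul(Mul(-1, f), Pow(6, -1)) = Mul(Mul(-1, f), Rational(1, 6)) = Mul(Rational(-1, 6), f))
Add(Function('p')(-22), Mul(-1, Function('b')(14))) = Add(Add(-30, Mul(2, Pow(-22, 2))), Mul(-1, Mul(Rational(-1, 6), 14))) = Add(Add(-30, Mul(2, 484)), Mul(-1, Rational(-7, 3))) = Add(Add(-30, 968), Rational(7, 3)) = Add(938, Rational(7, 3)) = Rational(2821, 3)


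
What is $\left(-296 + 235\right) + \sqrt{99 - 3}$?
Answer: $-61 + 4 \sqrt{6} \approx -51.202$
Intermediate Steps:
$\left(-296 + 235\right) + \sqrt{99 - 3} = -61 + \sqrt{96} = -61 + 4 \sqrt{6}$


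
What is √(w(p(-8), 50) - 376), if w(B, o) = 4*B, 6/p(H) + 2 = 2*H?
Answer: 2*I*√849/3 ≈ 19.425*I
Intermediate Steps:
p(H) = 6/(-2 + 2*H)
√(w(p(-8), 50) - 376) = √(4*(3/(-1 - 8)) - 376) = √(4*(3/(-9)) - 376) = √(4*(3*(-⅑)) - 376) = √(4*(-⅓) - 376) = √(-4/3 - 376) = √(-1132/3) = 2*I*√849/3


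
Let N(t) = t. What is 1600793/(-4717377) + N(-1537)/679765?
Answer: -1095413662094/3206707776405 ≈ -0.34160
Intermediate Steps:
1600793/(-4717377) + N(-1537)/679765 = 1600793/(-4717377) - 1537/679765 = 1600793*(-1/4717377) - 1537*1/679765 = -1600793/4717377 - 1537/679765 = -1095413662094/3206707776405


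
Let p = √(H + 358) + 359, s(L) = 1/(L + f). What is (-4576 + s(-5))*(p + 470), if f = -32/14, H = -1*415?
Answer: -193474507/51 - 233383*I*√57/51 ≈ -3.7936e+6 - 34549.0*I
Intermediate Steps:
H = -415
f = -16/7 (f = -32*1/14 = -16/7 ≈ -2.2857)
s(L) = 1/(-16/7 + L) (s(L) = 1/(L - 16/7) = 1/(-16/7 + L))
p = 359 + I*√57 (p = √(-415 + 358) + 359 = √(-57) + 359 = I*√57 + 359 = 359 + I*√57 ≈ 359.0 + 7.5498*I)
(-4576 + s(-5))*(p + 470) = (-4576 + 7/(-16 + 7*(-5)))*((359 + I*√57) + 470) = (-4576 + 7/(-16 - 35))*(829 + I*√57) = (-4576 + 7/(-51))*(829 + I*√57) = (-4576 + 7*(-1/51))*(829 + I*√57) = (-4576 - 7/51)*(829 + I*√57) = -233383*(829 + I*√57)/51 = -193474507/51 - 233383*I*√57/51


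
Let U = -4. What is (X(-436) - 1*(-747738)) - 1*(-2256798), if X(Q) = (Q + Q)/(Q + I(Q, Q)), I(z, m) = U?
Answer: 165249589/55 ≈ 3.0045e+6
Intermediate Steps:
I(z, m) = -4
X(Q) = 2*Q/(-4 + Q) (X(Q) = (Q + Q)/(Q - 4) = (2*Q)/(-4 + Q) = 2*Q/(-4 + Q))
(X(-436) - 1*(-747738)) - 1*(-2256798) = (2*(-436)/(-4 - 436) - 1*(-747738)) - 1*(-2256798) = (2*(-436)/(-440) + 747738) + 2256798 = (2*(-436)*(-1/440) + 747738) + 2256798 = (109/55 + 747738) + 2256798 = 41125699/55 + 2256798 = 165249589/55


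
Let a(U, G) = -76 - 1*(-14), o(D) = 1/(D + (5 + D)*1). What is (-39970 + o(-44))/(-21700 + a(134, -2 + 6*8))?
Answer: 1105837/602082 ≈ 1.8367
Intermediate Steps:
o(D) = 1/(5 + 2*D) (o(D) = 1/(D + (5 + D)) = 1/(5 + 2*D))
a(U, G) = -62 (a(U, G) = -76 + 14 = -62)
(-39970 + o(-44))/(-21700 + a(134, -2 + 6*8)) = (-39970 + 1/(5 + 2*(-44)))/(-21700 - 62) = (-39970 + 1/(5 - 88))/(-21762) = (-39970 + 1/(-83))*(-1/21762) = (-39970 - 1/83)*(-1/21762) = -3317511/83*(-1/21762) = 1105837/602082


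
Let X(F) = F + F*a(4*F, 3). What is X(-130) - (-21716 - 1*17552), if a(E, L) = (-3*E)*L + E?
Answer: -501662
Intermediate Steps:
a(E, L) = E - 3*E*L (a(E, L) = -3*E*L + E = E - 3*E*L)
X(F) = F - 32*F**2 (X(F) = F + F*((4*F)*(1 - 3*3)) = F + F*((4*F)*(1 - 9)) = F + F*((4*F)*(-8)) = F + F*(-32*F) = F - 32*F**2)
X(-130) - (-21716 - 1*17552) = -130*(1 - 32*(-130)) - (-21716 - 1*17552) = -130*(1 + 4160) - (-21716 - 17552) = -130*4161 - 1*(-39268) = -540930 + 39268 = -501662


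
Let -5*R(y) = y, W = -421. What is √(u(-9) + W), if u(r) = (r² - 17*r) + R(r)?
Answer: I*√4630/5 ≈ 13.609*I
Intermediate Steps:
R(y) = -y/5
u(r) = r² - 86*r/5 (u(r) = (r² - 17*r) - r/5 = r² - 86*r/5)
√(u(-9) + W) = √((⅕)*(-9)*(-86 + 5*(-9)) - 421) = √((⅕)*(-9)*(-86 - 45) - 421) = √((⅕)*(-9)*(-131) - 421) = √(1179/5 - 421) = √(-926/5) = I*√4630/5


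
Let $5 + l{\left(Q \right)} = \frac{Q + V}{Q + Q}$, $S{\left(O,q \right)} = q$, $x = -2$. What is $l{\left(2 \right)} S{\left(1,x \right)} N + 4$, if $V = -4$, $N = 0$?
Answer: $4$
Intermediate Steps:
$l{\left(Q \right)} = -5 + \frac{-4 + Q}{2 Q}$ ($l{\left(Q \right)} = -5 + \frac{Q - 4}{Q + Q} = -5 + \frac{-4 + Q}{2 Q}$)
$l{\left(2 \right)} S{\left(1,x \right)} N + 4 = \left(- \frac{9}{2} - \frac{2}{2}\right) \left(\left(-2\right) 0\right) + 4 = \left(- \frac{9}{2} - 1\right) 0 + 4 = \left(- \frac{11}{2}\right) 0 + 4 = 0 + 4 = 4$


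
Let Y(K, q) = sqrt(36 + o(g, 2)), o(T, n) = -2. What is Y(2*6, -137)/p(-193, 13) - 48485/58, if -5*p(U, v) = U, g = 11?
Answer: -48485/58 + 5*sqrt(34)/193 ≈ -835.80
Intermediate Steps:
p(U, v) = -U/5
Y(K, q) = sqrt(34) (Y(K, q) = sqrt(36 - 2) = sqrt(34))
Y(2*6, -137)/p(-193, 13) - 48485/58 = sqrt(34)/((-1/5*(-193))) - 48485/58 = sqrt(34)/(193/5) - 48485*1/58 = sqrt(34)*(5/193) - 48485/58 = 5*sqrt(34)/193 - 48485/58 = -48485/58 + 5*sqrt(34)/193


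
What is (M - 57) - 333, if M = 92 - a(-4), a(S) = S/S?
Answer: -299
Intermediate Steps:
a(S) = 1
M = 91 (M = 92 - 1*1 = 92 - 1 = 91)
(M - 57) - 333 = (91 - 57) - 333 = 34 - 333 = -299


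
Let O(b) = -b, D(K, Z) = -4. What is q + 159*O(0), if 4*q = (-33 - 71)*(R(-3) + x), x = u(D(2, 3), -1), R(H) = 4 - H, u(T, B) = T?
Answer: -78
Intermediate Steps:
x = -4
q = -78 (q = ((-33 - 71)*((4 - 1*(-3)) - 4))/4 = (-104*((4 + 3) - 4))/4 = (-104*(7 - 4))/4 = (-104*3)/4 = (¼)*(-312) = -78)
q + 159*O(0) = -78 + 159*(-1*0) = -78 + 159*0 = -78 + 0 = -78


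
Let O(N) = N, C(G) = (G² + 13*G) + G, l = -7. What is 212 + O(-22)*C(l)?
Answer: 1290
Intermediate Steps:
C(G) = G² + 14*G
212 + O(-22)*C(l) = 212 - (-154)*(14 - 7) = 212 - (-154)*7 = 212 - 22*(-49) = 212 + 1078 = 1290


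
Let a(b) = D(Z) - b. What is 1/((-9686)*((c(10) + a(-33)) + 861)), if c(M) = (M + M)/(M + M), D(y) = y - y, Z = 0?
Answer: -1/8668970 ≈ -1.1535e-7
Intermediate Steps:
D(y) = 0
c(M) = 1 (c(M) = (2*M)/((2*M)) = (2*M)*(1/(2*M)) = 1)
a(b) = -b (a(b) = 0 - b = -b)
1/((-9686)*((c(10) + a(-33)) + 861)) = 1/((-9686)*((1 - 1*(-33)) + 861)) = -1/(9686*((1 + 33) + 861)) = -1/(9686*(34 + 861)) = -1/9686/895 = -1/9686*1/895 = -1/8668970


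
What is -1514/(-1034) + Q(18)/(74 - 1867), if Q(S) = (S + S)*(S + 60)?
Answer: -8585/84271 ≈ -0.10187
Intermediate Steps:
Q(S) = 2*S*(60 + S) (Q(S) = (2*S)*(60 + S) = 2*S*(60 + S))
-1514/(-1034) + Q(18)/(74 - 1867) = -1514/(-1034) + (2*18*(60 + 18))/(74 - 1867) = -1514*(-1/1034) + (2*18*78)/(-1793) = 757/517 + 2808*(-1/1793) = 757/517 - 2808/1793 = -8585/84271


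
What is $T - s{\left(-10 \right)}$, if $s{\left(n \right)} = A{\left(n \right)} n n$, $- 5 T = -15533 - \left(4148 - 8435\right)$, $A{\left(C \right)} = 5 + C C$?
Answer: $- \frac{41254}{5} \approx -8250.8$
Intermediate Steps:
$A{\left(C \right)} = 5 + C^{2}$
$T = \frac{11246}{5}$ ($T = - \frac{-15533 - \left(4148 - 8435\right)}{5} = - \frac{-15533 - -4287}{5} = - \frac{-15533 + 4287}{5} = \left(- \frac{1}{5}\right) \left(-11246\right) = \frac{11246}{5} \approx 2249.2$)
$s{\left(n \right)} = n^{2} \left(5 + n^{2}\right)$ ($s{\left(n \right)} = \left(5 + n^{2}\right) n n = n \left(5 + n^{2}\right) n = n^{2} \left(5 + n^{2}\right)$)
$T - s{\left(-10 \right)} = \frac{11246}{5} - \left(-10\right)^{2} \left(5 + \left(-10\right)^{2}\right) = \frac{11246}{5} - 100 \left(5 + 100\right) = \frac{11246}{5} - 100 \cdot 105 = \frac{11246}{5} - 10500 = - \frac{41254}{5}$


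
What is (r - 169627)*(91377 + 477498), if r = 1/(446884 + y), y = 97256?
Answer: -3500509196918575/36276 ≈ -9.6497e+10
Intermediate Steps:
r = 1/544140 (r = 1/(446884 + 97256) = 1/544140 ≈ 1.8378e-6)
(r - 169627)*(91377 + 477498) = (1/544140 - 169627)*(91377 + 477498) = -92300835779/544140*568875 = -3500509196918575/36276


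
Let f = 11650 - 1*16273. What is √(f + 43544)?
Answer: √38921 ≈ 197.28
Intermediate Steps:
f = -4623 (f = 11650 - 16273 = -4623)
√(f + 43544) = √(-4623 + 43544) = √38921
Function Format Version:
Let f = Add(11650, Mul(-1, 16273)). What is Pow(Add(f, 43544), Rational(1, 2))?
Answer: Pow(38921, Rational(1, 2)) ≈ 197.28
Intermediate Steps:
f = -4623 (f = Add(11650, -16273) = -4623)
Pow(Add(f, 43544), Rational(1, 2)) = Pow(Add(-4623, 43544), Rational(1, 2)) = Pow(38921, Rational(1, 2))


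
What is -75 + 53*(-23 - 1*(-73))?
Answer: 2575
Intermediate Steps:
-75 + 53*(-23 - 1*(-73)) = -75 + 53*(-23 + 73) = -75 + 53*50 = -75 + 2650 = 2575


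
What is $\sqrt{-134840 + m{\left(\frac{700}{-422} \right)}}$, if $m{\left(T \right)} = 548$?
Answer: $38 i \sqrt{93} \approx 366.46 i$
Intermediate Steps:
$\sqrt{-134840 + m{\left(\frac{700}{-422} \right)}} = \sqrt{-134840 + 548} = \sqrt{-134292} = 38 i \sqrt{93}$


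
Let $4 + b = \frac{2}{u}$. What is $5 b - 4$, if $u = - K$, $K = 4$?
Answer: $- \frac{53}{2} \approx -26.5$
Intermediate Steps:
$u = -4$ ($u = \left(-1\right) 4 = -4$)
$b = - \frac{9}{2}$ ($b = -4 + \frac{2}{-4} = -4 + 2 \left(- \frac{1}{4}\right) = -4 - \frac{1}{2} = - \frac{9}{2} \approx -4.5$)
$5 b - 4 = 5 \left(- \frac{9}{2}\right) - 4 = - \frac{45}{2} - 4 = - \frac{53}{2}$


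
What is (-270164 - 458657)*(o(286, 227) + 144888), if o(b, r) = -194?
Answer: -105456025774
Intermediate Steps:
(-270164 - 458657)*(o(286, 227) + 144888) = (-270164 - 458657)*(-194 + 144888) = -728821*144694 = -105456025774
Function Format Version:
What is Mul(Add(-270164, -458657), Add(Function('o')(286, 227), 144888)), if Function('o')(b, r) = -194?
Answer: -105456025774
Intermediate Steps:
Mul(Add(-270164, -458657), Add(Function('o')(286, 227), 144888)) = Mul(Add(-270164, -458657), Add(-194, 144888)) = Mul(-728821, 144694) = -105456025774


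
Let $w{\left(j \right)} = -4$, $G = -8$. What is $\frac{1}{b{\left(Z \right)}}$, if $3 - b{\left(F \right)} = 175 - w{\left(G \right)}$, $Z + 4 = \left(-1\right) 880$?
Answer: $- \frac{1}{176} \approx -0.0056818$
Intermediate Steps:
$Z = -884$ ($Z = -4 - 880 = -884$)
$b{\left(F \right)} = -176$ ($b{\left(F \right)} = 3 - \left(175 - -4\right) = 3 - \left(175 + 4\right) = 3 - 179 = -176$)
$\frac{1}{b{\left(Z \right)}} = \frac{1}{-176} = - \frac{1}{176}$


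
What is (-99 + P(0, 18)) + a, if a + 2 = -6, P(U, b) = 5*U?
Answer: -107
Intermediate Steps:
a = -8 (a = -2 - 6 = -8)
(-99 + P(0, 18)) + a = (-99 + 5*0) - 8 = (-99 + 0) - 8 = -99 - 8 = -107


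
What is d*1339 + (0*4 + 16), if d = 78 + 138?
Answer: 289240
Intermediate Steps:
d = 216
d*1339 + (0*4 + 16) = 216*1339 + (0*4 + 16) = 289224 + (0 + 16) = 289224 + 16 = 289240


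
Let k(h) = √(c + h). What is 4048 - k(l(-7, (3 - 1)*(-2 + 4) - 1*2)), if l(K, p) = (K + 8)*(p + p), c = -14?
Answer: 4048 - I*√10 ≈ 4048.0 - 3.1623*I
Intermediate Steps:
l(K, p) = 2*p*(8 + K) (l(K, p) = (8 + K)*(2*p) = 2*p*(8 + K))
k(h) = √(-14 + h)
4048 - k(l(-7, (3 - 1)*(-2 + 4) - 1*2)) = 4048 - √(-14 + 2*((3 - 1)*(-2 + 4) - 1*2)*(8 - 7)) = 4048 - √(-14 + 2*(2*2 - 2)*1) = 4048 - √(-14 + 2*(4 - 2)*1) = 4048 - √(-14 + 2*2*1) = 4048 - √(-14 + 4) = 4048 - √(-10) = 4048 - I*√10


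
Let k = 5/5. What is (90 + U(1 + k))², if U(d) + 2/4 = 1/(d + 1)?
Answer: 290521/36 ≈ 8070.0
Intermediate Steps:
k = 1 (k = 5*(⅕) = 1)
U(d) = -½ + 1/(1 + d) (U(d) = -½ + 1/(d + 1) = -½ + 1/(1 + d))
(90 + U(1 + k))² = (90 + (1 - (1 + 1))/(2*(1 + (1 + 1))))² = (90 + (1 - 1*2)/(2*(1 + 2)))² = (90 + (½)*(1 - 2)/3)² = (90 + (½)*(⅓)*(-1))² = (90 - ⅙)² = (539/6)² = 290521/36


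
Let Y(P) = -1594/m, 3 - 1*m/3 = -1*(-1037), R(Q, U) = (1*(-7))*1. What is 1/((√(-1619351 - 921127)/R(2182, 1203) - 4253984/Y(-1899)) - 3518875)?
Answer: -367194760846627/4331918022528386905471 + 4446463*I*√2540478/4331918022528386905471 ≈ -8.4765e-8 + 1.636e-12*I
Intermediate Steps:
R(Q, U) = -7 (R(Q, U) = -7*1 = -7)
m = -3102 (m = 9 - (-3)*(-1037) = 9 - 3*1037 = 9 - 3111 = -3102)
Y(P) = 797/1551 (Y(P) = -1594/(-3102) = -1594*(-1/3102) = 797/1551)
1/((√(-1619351 - 921127)/R(2182, 1203) - 4253984/Y(-1899)) - 3518875) = 1/((√(-1619351 - 921127)/(-7) - 4253984/797/1551) - 3518875) = 1/((√(-2540478)*(-⅐) - 4253984*1551/797) - 3518875) = 1/(((I*√2540478)*(-⅐) - 6597929184/797) - 3518875) = 1/((-I*√2540478/7 - 6597929184/797) - 3518875) = 1/((-6597929184/797 - I*√2540478/7) - 3518875) = 1/(-9402472559/797 - I*√2540478/7)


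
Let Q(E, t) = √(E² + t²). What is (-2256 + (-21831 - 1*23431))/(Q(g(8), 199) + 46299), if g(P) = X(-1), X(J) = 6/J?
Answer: -1100017941/1071778882 + 23759*√39637/1071778882 ≈ -1.0219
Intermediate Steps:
g(P) = -6 (g(P) = 6/(-1) = 6*(-1) = -6)
(-2256 + (-21831 - 1*23431))/(Q(g(8), 199) + 46299) = (-2256 + (-21831 - 1*23431))/(√((-6)² + 199²) + 46299) = (-2256 + (-21831 - 23431))/(√(36 + 39601) + 46299) = (-2256 - 45262)/(√39637 + 46299) = -47518/(46299 + √39637)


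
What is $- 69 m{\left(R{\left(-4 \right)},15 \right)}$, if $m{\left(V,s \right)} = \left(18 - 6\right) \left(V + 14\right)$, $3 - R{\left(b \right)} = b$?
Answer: $-17388$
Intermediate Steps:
$R{\left(b \right)} = 3 - b$
$m{\left(V,s \right)} = 168 + 12 V$ ($m{\left(V,s \right)} = 12 \left(14 + V\right) = 168 + 12 V$)
$- 69 m{\left(R{\left(-4 \right)},15 \right)} = - 69 \left(168 + 12 \left(3 - -4\right)\right) = - 69 \left(168 + 12 \left(3 + 4\right)\right) = - 69 \left(168 + 12 \cdot 7\right) = - 69 \left(168 + 84\right) = \left(-69\right) 252 = -17388$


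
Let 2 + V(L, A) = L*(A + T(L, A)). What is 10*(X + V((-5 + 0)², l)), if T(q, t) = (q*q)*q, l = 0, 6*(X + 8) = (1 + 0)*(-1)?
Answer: 11718445/3 ≈ 3.9061e+6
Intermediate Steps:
X = -49/6 (X = -8 + ((1 + 0)*(-1))/6 = -8 + (1*(-1))/6 = -8 + (⅙)*(-1) = -8 - ⅙ = -49/6 ≈ -8.1667)
T(q, t) = q³ (T(q, t) = q²*q = q³)
V(L, A) = -2 + L*(A + L³)
10*(X + V((-5 + 0)², l)) = 10*(-49/6 + (-2 + ((-5 + 0)²)⁴ + 0*(-5 + 0)²)) = 10*(-49/6 + (-2 + ((-5)²)⁴ + 0*(-5)²)) = 10*(-49/6 + (-2 + 25⁴ + 0*25)) = 10*(-49/6 + (-2 + 390625 + 0)) = 10*(-49/6 + 390623) = 10*(2343689/6) = 11718445/3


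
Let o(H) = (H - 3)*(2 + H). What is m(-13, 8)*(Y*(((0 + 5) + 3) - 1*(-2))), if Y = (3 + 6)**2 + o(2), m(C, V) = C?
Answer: -10010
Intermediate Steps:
o(H) = (-3 + H)*(2 + H)
Y = 77 (Y = (3 + 6)**2 + (-6 + 2**2 - 1*2) = 9**2 + (-6 + 4 - 2) = 81 - 4 = 77)
m(-13, 8)*(Y*(((0 + 5) + 3) - 1*(-2))) = -1001*(((0 + 5) + 3) - 1*(-2)) = -1001*((5 + 3) + 2) = -1001*(8 + 2) = -1001*10 = -13*770 = -10010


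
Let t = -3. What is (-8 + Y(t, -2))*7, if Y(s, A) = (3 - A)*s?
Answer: -161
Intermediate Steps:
Y(s, A) = s*(3 - A)
(-8 + Y(t, -2))*7 = (-8 - 3*(3 - 1*(-2)))*7 = (-8 - 3*(3 + 2))*7 = (-8 - 3*5)*7 = (-8 - 15)*7 = -23*7 = -161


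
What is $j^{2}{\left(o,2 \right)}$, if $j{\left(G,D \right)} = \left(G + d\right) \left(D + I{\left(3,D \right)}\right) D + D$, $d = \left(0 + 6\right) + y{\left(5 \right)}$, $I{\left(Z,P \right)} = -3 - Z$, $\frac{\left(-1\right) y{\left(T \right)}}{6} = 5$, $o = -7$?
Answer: $62500$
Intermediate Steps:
$y{\left(T \right)} = -30$ ($y{\left(T \right)} = \left(-6\right) 5 = -30$)
$d = -24$ ($d = \left(0 + 6\right) - 30 = 6 - 30 = -24$)
$j{\left(G,D \right)} = D + D \left(-24 + G\right) \left(-6 + D\right)$ ($j{\left(G,D \right)} = \left(G - 24\right) \left(D - 6\right) D + D = \left(-24 + G\right) \left(D - 6\right) D + D = \left(-24 + G\right) \left(-6 + D\right) D + D = D \left(-24 + G\right) \left(-6 + D\right) + D = D + D \left(-24 + G\right) \left(-6 + D\right)$)
$j^{2}{\left(o,2 \right)} = \left(2 \left(145 - 48 - -42 + 2 \left(-7\right)\right)\right)^{2} = \left(2 \left(145 - 48 + 42 - 14\right)\right)^{2} = \left(2 \cdot 125\right)^{2} = 250^{2} = 62500$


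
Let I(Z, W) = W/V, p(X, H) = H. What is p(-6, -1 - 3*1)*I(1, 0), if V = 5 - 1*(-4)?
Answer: 0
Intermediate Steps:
V = 9 (V = 5 + 4 = 9)
I(Z, W) = W/9
p(-6, -1 - 3*1)*I(1, 0) = (-1 - 3*1)*((⅑)*0) = (-1 - 3)*0 = -4*0 = 0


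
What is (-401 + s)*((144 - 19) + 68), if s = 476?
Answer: 14475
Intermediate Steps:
(-401 + s)*((144 - 19) + 68) = (-401 + 476)*((144 - 19) + 68) = 75*(125 + 68) = 75*193 = 14475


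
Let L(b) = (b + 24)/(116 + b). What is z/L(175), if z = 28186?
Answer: 8202126/199 ≈ 41217.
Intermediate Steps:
L(b) = (24 + b)/(116 + b)
z/L(175) = 28186/(((24 + 175)/(116 + 175))) = 28186/((199/291)) = 28186/(((1/291)*199)) = 28186/(199/291) = 28186*(291/199) = 8202126/199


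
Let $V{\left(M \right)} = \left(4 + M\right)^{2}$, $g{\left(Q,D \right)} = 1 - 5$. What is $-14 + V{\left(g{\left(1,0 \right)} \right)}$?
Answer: $-14$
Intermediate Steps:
$g{\left(Q,D \right)} = -4$ ($g{\left(Q,D \right)} = 1 - 5 = -4$)
$-14 + V{\left(g{\left(1,0 \right)} \right)} = -14 + \left(4 - 4\right)^{2} = -14 + 0^{2} = -14 + 0 = -14$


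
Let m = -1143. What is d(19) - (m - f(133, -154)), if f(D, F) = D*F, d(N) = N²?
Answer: -18978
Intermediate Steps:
d(19) - (m - f(133, -154)) = 19² - (-1143 - 133*(-154)) = 361 - (-1143 - 1*(-20482)) = 361 - (-1143 + 20482) = 361 - 1*19339 = 361 - 19339 = -18978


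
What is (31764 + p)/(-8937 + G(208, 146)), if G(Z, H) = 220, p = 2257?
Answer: -34021/8717 ≈ -3.9028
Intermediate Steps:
(31764 + p)/(-8937 + G(208, 146)) = (31764 + 2257)/(-8937 + 220) = 34021/(-8717) = 34021*(-1/8717) = -34021/8717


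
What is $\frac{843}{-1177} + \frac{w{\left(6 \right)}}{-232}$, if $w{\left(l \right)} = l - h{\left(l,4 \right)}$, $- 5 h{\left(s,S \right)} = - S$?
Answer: $- \frac{504241}{682660} \approx -0.73864$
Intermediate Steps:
$h{\left(s,S \right)} = \frac{S}{5}$ ($h{\left(s,S \right)} = - \frac{\left(-1\right) S}{5} = \frac{S}{5}$)
$w{\left(l \right)} = - \frac{4}{5} + l$ ($w{\left(l \right)} = l - \frac{1}{5} \cdot 4 = l - \frac{4}{5} = - \frac{4}{5} + l$)
$\frac{843}{-1177} + \frac{w{\left(6 \right)}}{-232} = \frac{843}{-1177} + \frac{- \frac{4}{5} + 6}{-232} = 843 \left(- \frac{1}{1177}\right) + \frac{26}{5} \left(- \frac{1}{232}\right) = - \frac{843}{1177} - \frac{13}{580} = - \frac{504241}{682660}$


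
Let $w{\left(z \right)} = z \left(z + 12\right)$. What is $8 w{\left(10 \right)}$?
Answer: $1760$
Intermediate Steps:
$w{\left(z \right)} = z \left(12 + z\right)$
$8 w{\left(10 \right)} = 8 \cdot 10 \left(12 + 10\right) = 8 \cdot 10 \cdot 22 = 8 \cdot 220 = 1760$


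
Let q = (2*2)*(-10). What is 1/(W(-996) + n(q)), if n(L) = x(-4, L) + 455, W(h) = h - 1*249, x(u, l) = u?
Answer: -1/794 ≈ -0.0012594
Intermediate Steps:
q = -40 (q = 4*(-10) = -40)
W(h) = -249 + h (W(h) = h - 249 = -249 + h)
n(L) = 451 (n(L) = -4 + 455 = 451)
1/(W(-996) + n(q)) = 1/((-249 - 996) + 451) = 1/(-1245 + 451) = 1/(-794) = -1/794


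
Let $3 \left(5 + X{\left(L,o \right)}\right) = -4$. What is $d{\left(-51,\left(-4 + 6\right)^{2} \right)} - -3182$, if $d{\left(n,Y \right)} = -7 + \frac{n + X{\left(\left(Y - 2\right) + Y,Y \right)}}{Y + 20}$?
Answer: $\frac{57107}{18} \approx 3172.6$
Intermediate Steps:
$X{\left(L,o \right)} = - \frac{19}{3}$ ($X{\left(L,o \right)} = -5 + \frac{1}{3} \left(-4\right) = -5 - \frac{4}{3} = - \frac{19}{3}$)
$d{\left(n,Y \right)} = -7 + \frac{- \frac{19}{3} + n}{20 + Y}$ ($d{\left(n,Y \right)} = -7 + \frac{n - \frac{19}{3}}{Y + 20} = -7 + \frac{- \frac{19}{3} + n}{20 + Y}$)
$d{\left(-51,\left(-4 + 6\right)^{2} \right)} - -3182 = \frac{- \frac{439}{3} - 51 - 7 \left(-4 + 6\right)^{2}}{20 + \left(-4 + 6\right)^{2}} - -3182 = \frac{- \frac{439}{3} - 51 - 7 \cdot 2^{2}}{20 + 2^{2}} + 3182 = \frac{- \frac{439}{3} - 51 - 28}{20 + 4} + 3182 = \frac{- \frac{439}{3} - 51 - 28}{24} + 3182 = \frac{1}{24} \left(- \frac{676}{3}\right) + 3182 = - \frac{169}{18} + 3182 = \frac{57107}{18}$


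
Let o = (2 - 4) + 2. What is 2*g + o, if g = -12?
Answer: -24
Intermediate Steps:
o = 0 (o = -2 + 2 = 0)
2*g + o = 2*(-12) + 0 = -24 + 0 = -24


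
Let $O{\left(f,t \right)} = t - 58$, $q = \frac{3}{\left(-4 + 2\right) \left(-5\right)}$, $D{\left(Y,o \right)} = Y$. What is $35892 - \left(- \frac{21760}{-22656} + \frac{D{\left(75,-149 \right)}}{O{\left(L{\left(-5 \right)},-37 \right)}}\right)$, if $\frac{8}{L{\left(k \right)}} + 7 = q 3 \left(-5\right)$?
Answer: $\frac{120704221}{3363} \approx 35892.0$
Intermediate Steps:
$q = \frac{3}{10}$ ($q = \frac{3}{\left(-2\right) \left(-5\right)} = \frac{3}{10} \approx 0.3$)
$L{\left(k \right)} = - \frac{16}{23}$ ($L{\left(k \right)} = \frac{8}{-7 + \frac{3}{10} \cdot 3 \left(-5\right)} = \frac{8}{-7 + \frac{9}{10} \left(-5\right)} = \frac{8}{-7 - \frac{9}{2}} = \frac{8}{- \frac{23}{2}} = 8 \left(- \frac{2}{23}\right) = - \frac{16}{23}$)
$O{\left(f,t \right)} = -58 + t$
$35892 - \left(- \frac{21760}{-22656} + \frac{D{\left(75,-149 \right)}}{O{\left(L{\left(-5 \right)},-37 \right)}}\right) = 35892 - \left(- \frac{21760}{-22656} + \frac{75}{-58 - 37}\right) = 35892 - \left(\left(-21760\right) \left(- \frac{1}{22656}\right) + \frac{75}{-95}\right) = 35892 - \left(\frac{170}{177} + 75 \left(- \frac{1}{95}\right)\right) = 35892 - \left(\frac{170}{177} - \frac{15}{19}\right) = 35892 - \frac{575}{3363} = \frac{120704221}{3363}$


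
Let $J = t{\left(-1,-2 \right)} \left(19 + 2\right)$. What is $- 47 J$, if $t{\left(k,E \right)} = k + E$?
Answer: $2961$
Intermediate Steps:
$t{\left(k,E \right)} = E + k$
$J = -63$ ($J = \left(-2 - 1\right) \left(19 + 2\right) = \left(-3\right) 21 = -63$)
$- 47 J = \left(-47\right) \left(-63\right) = 2961$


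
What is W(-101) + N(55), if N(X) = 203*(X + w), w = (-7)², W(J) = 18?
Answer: 21130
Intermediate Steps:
w = 49
N(X) = 9947 + 203*X (N(X) = 203*(X + 49) = 203*(49 + X) = 9947 + 203*X)
W(-101) + N(55) = 18 + (9947 + 203*55) = 18 + (9947 + 11165) = 18 + 21112 = 21130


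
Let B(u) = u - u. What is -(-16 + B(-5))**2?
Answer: -256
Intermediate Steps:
B(u) = 0
-(-16 + B(-5))**2 = -(-16 + 0)**2 = -1*(-16)**2 = -1*256 = -256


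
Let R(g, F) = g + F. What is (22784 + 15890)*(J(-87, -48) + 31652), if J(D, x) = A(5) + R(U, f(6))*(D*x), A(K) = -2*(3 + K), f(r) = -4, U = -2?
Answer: 254474920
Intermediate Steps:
A(K) = -6 - 2*K
R(g, F) = F + g
J(D, x) = -16 - 6*D*x (J(D, x) = (-6 - 2*5) + (-4 - 2)*(D*x) = (-6 - 10) - 6*D*x = -16 - 6*D*x)
(22784 + 15890)*(J(-87, -48) + 31652) = (22784 + 15890)*((-16 - 6*(-87)*(-48)) + 31652) = 38674*((-16 - 25056) + 31652) = 38674*(-25072 + 31652) = 38674*6580 = 254474920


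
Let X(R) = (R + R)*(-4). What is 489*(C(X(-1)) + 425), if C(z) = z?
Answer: 211737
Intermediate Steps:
X(R) = -8*R (X(R) = (2*R)*(-4) = -8*R)
489*(C(X(-1)) + 425) = 489*(-8*(-1) + 425) = 489*(8 + 425) = 489*433 = 211737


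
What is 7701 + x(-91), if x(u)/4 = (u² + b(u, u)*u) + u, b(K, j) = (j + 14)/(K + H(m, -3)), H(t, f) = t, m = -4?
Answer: 3815767/95 ≈ 40166.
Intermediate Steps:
b(K, j) = (14 + j)/(-4 + K) (b(K, j) = (j + 14)/(K - 4) = (14 + j)/(-4 + K))
x(u) = 4*u + 4*u² + 4*u*(14 + u)/(-4 + u) (x(u) = 4*((u² + ((14 + u)/(-4 + u))*u) + u) = 4*((u² + u*(14 + u)/(-4 + u)) + u) = 4*(u + u² + u*(14 + u)/(-4 + u)) = 4*u + 4*u² + 4*u*(14 + u)/(-4 + u))
7701 + x(-91) = 7701 + 4*(-91)*(10 + (-91)² - 2*(-91))/(-4 - 91) = 7701 + 4*(-91)*(10 + 8281 + 182)/(-95) = 7701 + 4*(-91)*(-1/95)*8473 = 7701 + 3084172/95 = 3815767/95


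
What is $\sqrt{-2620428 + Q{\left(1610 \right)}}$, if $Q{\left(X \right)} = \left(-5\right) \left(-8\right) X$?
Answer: $2 i \sqrt{639007} \approx 1598.8 i$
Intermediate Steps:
$Q{\left(X \right)} = 40 X$
$\sqrt{-2620428 + Q{\left(1610 \right)}} = \sqrt{-2620428 + 40 \cdot 1610} = \sqrt{-2620428 + 64400} = \sqrt{-2556028} = 2 i \sqrt{639007}$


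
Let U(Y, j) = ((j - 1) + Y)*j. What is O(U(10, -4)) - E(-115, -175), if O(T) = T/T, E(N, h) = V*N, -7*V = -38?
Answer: 4377/7 ≈ 625.29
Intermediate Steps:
V = 38/7 (V = -⅐*(-38) = 38/7 ≈ 5.4286)
U(Y, j) = j*(-1 + Y + j) (U(Y, j) = ((-1 + j) + Y)*j = (-1 + Y + j)*j = j*(-1 + Y + j))
E(N, h) = 38*N/7
O(T) = 1
O(U(10, -4)) - E(-115, -175) = 1 - 38*(-115)/7 = 1 - 1*(-4370/7) = 1 + 4370/7 = 4377/7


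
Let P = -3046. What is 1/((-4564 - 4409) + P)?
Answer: -1/12019 ≈ -8.3202e-5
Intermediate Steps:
1/((-4564 - 4409) + P) = 1/((-4564 - 4409) - 3046) = 1/(-8973 - 3046) = 1/(-12019) = -1/12019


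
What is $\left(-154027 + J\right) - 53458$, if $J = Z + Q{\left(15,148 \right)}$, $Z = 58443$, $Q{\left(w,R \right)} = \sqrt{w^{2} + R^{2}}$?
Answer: $-149042 + \sqrt{22129} \approx -1.4889 \cdot 10^{5}$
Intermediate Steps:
$Q{\left(w,R \right)} = \sqrt{R^{2} + w^{2}}$
$J = 58443 + \sqrt{22129}$ ($J = 58443 + \sqrt{148^{2} + 15^{2}} = 58443 + \sqrt{21904 + 225} = 58443 + \sqrt{22129} \approx 58592.0$)
$\left(-154027 + J\right) - 53458 = \left(-154027 + \left(58443 + \sqrt{22129}\right)\right) - 53458 = \left(-95584 + \sqrt{22129}\right) - 53458 = -149042 + \sqrt{22129}$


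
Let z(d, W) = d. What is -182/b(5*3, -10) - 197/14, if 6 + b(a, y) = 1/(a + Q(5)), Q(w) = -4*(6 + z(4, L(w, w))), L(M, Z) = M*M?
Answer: 33953/2114 ≈ 16.061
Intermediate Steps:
L(M, Z) = M**2
Q(w) = -40 (Q(w) = -4*(6 + 4) = -4*10 = -40)
b(a, y) = -6 + 1/(-40 + a) (b(a, y) = -6 + 1/(a - 40) = -6 + 1/(-40 + a))
-182/b(5*3, -10) - 197/14 = -182*(-40 + 5*3)/(241 - 30*3) - 197/14 = -182*(-40 + 15)/(241 - 6*15) - 197*1/14 = -182*(-25/(241 - 90)) - 197/14 = -182/((-1/25*151)) - 197/14 = -182/(-151/25) - 197/14 = -182*(-25/151) - 197/14 = 4550/151 - 197/14 = 33953/2114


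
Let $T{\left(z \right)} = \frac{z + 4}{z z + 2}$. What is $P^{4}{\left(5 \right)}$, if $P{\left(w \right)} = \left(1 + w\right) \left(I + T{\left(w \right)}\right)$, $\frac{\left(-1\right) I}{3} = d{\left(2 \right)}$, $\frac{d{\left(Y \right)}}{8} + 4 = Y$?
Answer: $7072810000$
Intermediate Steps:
$d{\left(Y \right)} = -32 + 8 Y$
$T{\left(z \right)} = \frac{4 + z}{2 + z^{2}}$ ($T{\left(z \right)} = \frac{4 + z}{z^{2} + 2} = \frac{4 + z}{2 + z^{2}}$)
$I = 48$ ($I = - 3 \left(-32 + 8 \cdot 2\right) = - 3 \left(-32 + 16\right) = \left(-3\right) \left(-16\right) = 48$)
$P{\left(w \right)} = \left(1 + w\right) \left(48 + \frac{4 + w}{2 + w^{2}}\right)$
$P^{4}{\left(5 \right)} = \left(\frac{100 + 48 \cdot 5^{3} + 49 \cdot 5^{2} + 101 \cdot 5}{2 + 5^{2}}\right)^{4} = \left(\frac{100 + 48 \cdot 125 + 49 \cdot 25 + 505}{2 + 25}\right)^{4} = \left(\frac{100 + 6000 + 1225 + 505}{27}\right)^{4} = \left(\frac{1}{27} \cdot 7830\right)^{4} = 290^{4} = 7072810000$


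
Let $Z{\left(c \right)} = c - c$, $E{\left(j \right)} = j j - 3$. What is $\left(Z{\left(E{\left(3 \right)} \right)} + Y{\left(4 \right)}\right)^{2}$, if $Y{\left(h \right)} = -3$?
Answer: $9$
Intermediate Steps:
$E{\left(j \right)} = -3 + j^{2}$ ($E{\left(j \right)} = j^{2} - 3 = -3 + j^{2}$)
$Z{\left(c \right)} = 0$
$\left(Z{\left(E{\left(3 \right)} \right)} + Y{\left(4 \right)}\right)^{2} = \left(0 - 3\right)^{2} = \left(-3\right)^{2} = 9$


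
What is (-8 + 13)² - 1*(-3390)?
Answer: 3415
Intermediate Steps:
(-8 + 13)² - 1*(-3390) = 5² + 3390 = 25 + 3390 = 3415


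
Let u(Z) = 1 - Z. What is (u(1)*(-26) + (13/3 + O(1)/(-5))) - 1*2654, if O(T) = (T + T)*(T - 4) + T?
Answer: -7946/3 ≈ -2648.7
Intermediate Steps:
O(T) = T + 2*T*(-4 + T) (O(T) = (2*T)*(-4 + T) + T = 2*T*(-4 + T) + T = T + 2*T*(-4 + T))
(u(1)*(-26) + (13/3 + O(1)/(-5))) - 1*2654 = ((1 - 1*1)*(-26) + (13/3 + (1*(-7 + 2*1))/(-5))) - 1*2654 = ((1 - 1)*(-26) + (13*(1/3) + (1*(-7 + 2))*(-1/5))) - 2654 = (0*(-26) + (13/3 + (1*(-5))*(-1/5))) - 2654 = (0 + (13/3 - 5*(-1/5))) - 2654 = (0 + (13/3 + 1)) - 2654 = (0 + 16/3) - 2654 = 16/3 - 2654 = -7946/3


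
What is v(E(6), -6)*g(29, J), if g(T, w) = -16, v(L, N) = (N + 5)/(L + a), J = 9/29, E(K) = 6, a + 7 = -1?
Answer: -8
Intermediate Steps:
a = -8 (a = -7 - 1 = -8)
J = 9/29 (J = 9*(1/29) = 9/29 ≈ 0.31034)
v(L, N) = (5 + N)/(-8 + L) (v(L, N) = (N + 5)/(L - 8) = (5 + N)/(-8 + L))
v(E(6), -6)*g(29, J) = ((5 - 6)/(-8 + 6))*(-16) = (-1/(-2))*(-16) = -½*(-1)*(-16) = (½)*(-16) = -8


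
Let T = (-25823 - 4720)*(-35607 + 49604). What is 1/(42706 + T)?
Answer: -1/427467665 ≈ -2.3394e-9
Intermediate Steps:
T = -427510371 (T = -30543*13997 = -427510371)
1/(42706 + T) = 1/(42706 - 427510371) = 1/(-427467665) = -1/427467665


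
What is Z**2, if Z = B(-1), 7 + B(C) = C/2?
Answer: 225/4 ≈ 56.250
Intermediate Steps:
B(C) = -7 + C/2
Z = -15/2 (Z = -7 + (1/2)*(-1) = -7 - 1/2 = -15/2 ≈ -7.5000)
Z**2 = (-15/2)**2 = 225/4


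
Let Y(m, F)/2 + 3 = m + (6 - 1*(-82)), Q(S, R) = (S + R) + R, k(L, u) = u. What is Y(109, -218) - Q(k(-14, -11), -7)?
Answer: 413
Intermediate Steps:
Q(S, R) = S + 2*R (Q(S, R) = (R + S) + R = S + 2*R)
Y(m, F) = 170 + 2*m (Y(m, F) = -6 + 2*(m + (6 - 1*(-82))) = -6 + 2*(m + (6 + 82)) = -6 + 2*(m + 88) = -6 + 2*(88 + m) = -6 + (176 + 2*m) = 170 + 2*m)
Y(109, -218) - Q(k(-14, -11), -7) = (170 + 2*109) - (-11 + 2*(-7)) = (170 + 218) - (-11 - 14) = 388 - 1*(-25) = 388 + 25 = 413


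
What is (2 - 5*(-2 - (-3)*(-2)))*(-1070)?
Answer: -44940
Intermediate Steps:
(2 - 5*(-2 - (-3)*(-2)))*(-1070) = (2 - 5*(-2 - 1*6))*(-1070) = (2 - 5*(-2 - 6))*(-1070) = (2 - 5*(-8))*(-1070) = (2 + 40)*(-1070) = 42*(-1070) = -44940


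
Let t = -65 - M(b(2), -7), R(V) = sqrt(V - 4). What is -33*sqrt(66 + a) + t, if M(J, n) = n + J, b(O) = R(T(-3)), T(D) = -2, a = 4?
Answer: -58 - 33*sqrt(70) - I*sqrt(6) ≈ -334.1 - 2.4495*I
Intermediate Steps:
R(V) = sqrt(-4 + V)
b(O) = I*sqrt(6) (b(O) = sqrt(-4 - 2) = sqrt(-6) = I*sqrt(6))
M(J, n) = J + n
t = -58 - I*sqrt(6) (t = -65 - (I*sqrt(6) - 7) = -65 - (-7 + I*sqrt(6)) = -65 + (7 - I*sqrt(6)) = -58 - I*sqrt(6) ≈ -58.0 - 2.4495*I)
-33*sqrt(66 + a) + t = -33*sqrt(66 + 4) + (-58 - I*sqrt(6)) = -33*sqrt(70) + (-58 - I*sqrt(6)) = -58 - 33*sqrt(70) - I*sqrt(6)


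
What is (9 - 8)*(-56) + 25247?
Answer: 25191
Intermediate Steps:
(9 - 8)*(-56) + 25247 = 1*(-56) + 25247 = -56 + 25247 = 25191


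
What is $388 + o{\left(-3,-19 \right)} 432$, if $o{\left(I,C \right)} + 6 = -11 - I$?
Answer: $-5660$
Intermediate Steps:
$o{\left(I,C \right)} = -17 - I$ ($o{\left(I,C \right)} = -6 - \left(11 + I\right) = -17 - I$)
$388 + o{\left(-3,-19 \right)} 432 = 388 + \left(-17 - -3\right) 432 = 388 + \left(-17 + 3\right) 432 = 388 - 6048 = -5660$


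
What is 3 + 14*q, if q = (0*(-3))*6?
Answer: 3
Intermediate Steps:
q = 0 (q = 0*6 = 0)
3 + 14*q = 3 + 14*0 = 3 + 0 = 3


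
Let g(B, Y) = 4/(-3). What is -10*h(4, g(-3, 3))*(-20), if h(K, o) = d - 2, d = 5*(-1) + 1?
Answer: -1200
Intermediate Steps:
g(B, Y) = -4/3 (g(B, Y) = 4*(-1/3) = -4/3)
d = -4 (d = -5 + 1 = -4)
h(K, o) = -6 (h(K, o) = -4 - 2 = -6)
-10*h(4, g(-3, 3))*(-20) = -10*(-6)*(-20) = 60*(-20) = -1200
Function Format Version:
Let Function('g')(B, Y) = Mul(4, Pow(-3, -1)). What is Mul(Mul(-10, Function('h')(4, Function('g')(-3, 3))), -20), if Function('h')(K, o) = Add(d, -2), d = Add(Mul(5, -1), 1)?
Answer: -1200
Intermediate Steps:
Function('g')(B, Y) = Rational(-4, 3) (Function('g')(B, Y) = Mul(4, Rational(-1, 3)) = Rational(-4, 3))
d = -4 (d = Add(-5, 1) = -4)
Function('h')(K, o) = -6 (Function('h')(K, o) = Add(-4, -2) = -6)
Mul(Mul(-10, Function('h')(4, Function('g')(-3, 3))), -20) = Mul(Mul(-10, -6), -20) = Mul(60, -20) = -1200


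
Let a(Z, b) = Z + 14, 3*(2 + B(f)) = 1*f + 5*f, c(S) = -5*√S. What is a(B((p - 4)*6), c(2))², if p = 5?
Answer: 576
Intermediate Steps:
B(f) = -2 + 2*f (B(f) = -2 + (1*f + 5*f)/3 = -2 + (f + 5*f)/3 = -2 + (6*f)/3 = -2 + 2*f)
a(Z, b) = 14 + Z
a(B((p - 4)*6), c(2))² = (14 + (-2 + 2*((5 - 4)*6)))² = (14 + (-2 + 2*(1*6)))² = (14 + (-2 + 2*6))² = (14 + (-2 + 12))² = (14 + 10)² = 24² = 576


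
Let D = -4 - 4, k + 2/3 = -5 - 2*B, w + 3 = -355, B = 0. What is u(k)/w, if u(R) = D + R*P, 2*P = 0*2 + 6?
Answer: 25/358 ≈ 0.069832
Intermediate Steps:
w = -358 (w = -3 - 355 = -358)
k = -17/3 (k = -2/3 + (-5 - 2*0) = -2/3 + (-5 + 0) = -2/3 - 5 = -17/3 ≈ -5.6667)
D = -8
P = 3 (P = (0*2 + 6)/2 = (0 + 6)/2 = (1/2)*6 = 3)
u(R) = -8 + 3*R (u(R) = -8 + R*3 = -8 + 3*R)
u(k)/w = (-8 + 3*(-17/3))/(-358) = (-8 - 17)*(-1/358) = -25*(-1/358) = 25/358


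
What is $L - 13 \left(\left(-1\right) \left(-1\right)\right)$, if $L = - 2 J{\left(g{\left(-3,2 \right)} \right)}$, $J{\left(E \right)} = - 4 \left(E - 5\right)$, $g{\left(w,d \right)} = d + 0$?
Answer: $-37$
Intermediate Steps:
$g{\left(w,d \right)} = d$
$J{\left(E \right)} = 20 - 4 E$ ($J{\left(E \right)} = - 4 \left(-5 + E\right) = 20 - 4 E$)
$L = -24$ ($L = - 2 \left(20 - 8\right) = \left(-2\right) 12 = -24$)
$L - 13 \left(\left(-1\right) \left(-1\right)\right) = -24 - 13 \left(\left(-1\right) \left(-1\right)\right) = -24 - 13 = -37$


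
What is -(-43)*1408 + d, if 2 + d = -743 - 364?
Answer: 59435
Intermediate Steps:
d = -1109 (d = -2 + (-743 - 364) = -2 - 1107 = -1109)
-(-43)*1408 + d = -(-43)*1408 - 1109 = -43*(-1408) - 1109 = 60544 - 1109 = 59435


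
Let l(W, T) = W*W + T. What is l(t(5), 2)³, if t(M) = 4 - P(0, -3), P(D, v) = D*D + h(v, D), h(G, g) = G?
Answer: 132651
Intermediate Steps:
P(D, v) = v + D² (P(D, v) = D*D + v = D² + v = v + D²)
t(M) = 7 (t(M) = 4 - (-3 + 0²) = 4 - (-3 + 0) = 4 - 1*(-3) = 4 + 3 = 7)
l(W, T) = T + W² (l(W, T) = W² + T = T + W²)
l(t(5), 2)³ = (2 + 7²)³ = (2 + 49)³ = 51³ = 132651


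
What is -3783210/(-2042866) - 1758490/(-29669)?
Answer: 1852301744915/30304895677 ≈ 61.122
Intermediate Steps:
-3783210/(-2042866) - 1758490/(-29669) = -3783210*(-1/2042866) - 1758490*(-1/29669) = 1891605/1021433 + 1758490/29669 = 1852301744915/30304895677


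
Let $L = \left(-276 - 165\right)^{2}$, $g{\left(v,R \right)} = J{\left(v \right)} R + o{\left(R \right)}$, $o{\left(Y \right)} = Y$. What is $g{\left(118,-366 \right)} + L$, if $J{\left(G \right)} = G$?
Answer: $150927$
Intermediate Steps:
$g{\left(v,R \right)} = R + R v$ ($g{\left(v,R \right)} = v R + R = R v + R = R + R v$)
$L = 194481$ ($L = \left(-441\right)^{2} = 194481$)
$g{\left(118,-366 \right)} + L = - 366 \left(1 + 118\right) + 194481 = \left(-366\right) 119 + 194481 = -43554 + 194481 = 150927$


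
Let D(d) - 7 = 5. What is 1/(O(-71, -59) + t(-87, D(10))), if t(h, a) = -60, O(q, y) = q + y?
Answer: -1/190 ≈ -0.0052632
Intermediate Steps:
D(d) = 12 (D(d) = 7 + 5 = 12)
1/(O(-71, -59) + t(-87, D(10))) = 1/((-71 - 59) - 60) = 1/(-130 - 60) = 1/(-190) = -1/190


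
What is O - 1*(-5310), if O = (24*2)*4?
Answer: 5502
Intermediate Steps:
O = 192 (O = 48*4 = 192)
O - 1*(-5310) = 192 - 1*(-5310) = 192 + 5310 = 5502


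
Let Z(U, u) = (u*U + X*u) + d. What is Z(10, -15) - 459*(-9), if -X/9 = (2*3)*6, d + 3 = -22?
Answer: 8816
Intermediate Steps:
d = -25 (d = -3 - 22 = -25)
X = -324 (X = -9*2*3*6 = -54*6 = -9*36 = -324)
Z(U, u) = -25 - 324*u + U*u (Z(U, u) = (u*U - 324*u) - 25 = (U*u - 324*u) - 25 = (-324*u + U*u) - 25 = -25 - 324*u + U*u)
Z(10, -15) - 459*(-9) = (-25 - 324*(-15) + 10*(-15)) - 459*(-9) = (-25 + 4860 - 150) + 4131 = 4685 + 4131 = 8816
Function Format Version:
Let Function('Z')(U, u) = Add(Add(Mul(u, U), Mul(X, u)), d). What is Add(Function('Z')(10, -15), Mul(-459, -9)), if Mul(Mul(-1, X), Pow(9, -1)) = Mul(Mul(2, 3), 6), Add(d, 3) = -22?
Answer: 8816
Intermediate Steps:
d = -25 (d = Add(-3, -22) = -25)
X = -324 (X = Mul(-9, Mul(Mul(2, 3), 6)) = Mul(-9, Mul(6, 6)) = Mul(-9, 36) = -324)
Function('Z')(U, u) = Add(-25, Mul(-324, u), Mul(U, u)) (Function('Z')(U, u) = Add(Add(Mul(u, U), Mul(-324, u)), -25) = Add(Add(Mul(U, u), Mul(-324, u)), -25) = Add(Add(Mul(-324, u), Mul(U, u)), -25) = Add(-25, Mul(-324, u), Mul(U, u)))
Add(Function('Z')(10, -15), Mul(-459, -9)) = Add(Add(-25, Mul(-324, -15), Mul(10, -15)), Mul(-459, -9)) = Add(Add(-25, 4860, -150), 4131) = Add(4685, 4131) = 8816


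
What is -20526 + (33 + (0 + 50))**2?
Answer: -13637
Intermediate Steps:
-20526 + (33 + (0 + 50))**2 = -20526 + (33 + 50)**2 = -20526 + 83**2 = -20526 + 6889 = -13637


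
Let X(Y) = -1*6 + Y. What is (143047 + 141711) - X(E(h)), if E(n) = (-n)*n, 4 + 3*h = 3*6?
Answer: 2563072/9 ≈ 2.8479e+5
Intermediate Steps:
h = 14/3 (h = -4/3 + (3*6)/3 = -4/3 + (⅓)*18 = -4/3 + 6 = 14/3 ≈ 4.6667)
E(n) = -n²
X(Y) = -6 + Y
(143047 + 141711) - X(E(h)) = (143047 + 141711) - (-6 - (14/3)²) = 284758 - (-6 - 1*196/9) = 284758 - (-6 - 196/9) = 284758 - 1*(-250/9) = 284758 + 250/9 = 2563072/9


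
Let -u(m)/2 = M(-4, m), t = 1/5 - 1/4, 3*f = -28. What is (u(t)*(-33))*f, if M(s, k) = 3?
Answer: -1848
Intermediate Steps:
f = -28/3 (f = (1/3)*(-28) = -28/3 ≈ -9.3333)
t = -1/20 (t = 1*(1/5) - 1*1/4 = 1/5 - 1/4 = -1/20 ≈ -0.050000)
u(m) = -6 (u(m) = -2*3 = -6)
(u(t)*(-33))*f = -6*(-33)*(-28/3) = 198*(-28/3) = -1848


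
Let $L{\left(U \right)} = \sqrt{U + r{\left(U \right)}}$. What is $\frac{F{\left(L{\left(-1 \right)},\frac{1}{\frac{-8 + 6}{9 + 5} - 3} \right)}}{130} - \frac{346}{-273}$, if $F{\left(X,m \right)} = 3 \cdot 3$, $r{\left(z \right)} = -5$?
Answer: $\frac{3649}{2730} \approx 1.3366$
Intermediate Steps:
$L{\left(U \right)} = \sqrt{-5 + U}$ ($L{\left(U \right)} = \sqrt{U - 5} = \sqrt{-5 + U}$)
$F{\left(X,m \right)} = 9$
$\frac{F{\left(L{\left(-1 \right)},\frac{1}{\frac{-8 + 6}{9 + 5} - 3} \right)}}{130} - \frac{346}{-273} = \frac{9}{130} - \frac{346}{-273} = 9 \cdot \frac{1}{130} - - \frac{346}{273} = \frac{9}{130} + \frac{346}{273} = \frac{3649}{2730}$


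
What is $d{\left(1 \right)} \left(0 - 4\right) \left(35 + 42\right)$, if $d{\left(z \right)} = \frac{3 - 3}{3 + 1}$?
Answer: $0$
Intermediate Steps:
$d{\left(z \right)} = 0$ ($d{\left(z \right)} = \frac{0}{4} = 0 \cdot \frac{1}{4} = 0$)
$d{\left(1 \right)} \left(0 - 4\right) \left(35 + 42\right) = 0 \left(0 - 4\right) \left(35 + 42\right) = 0 \left(-4\right) 77 = 0 \cdot 77 = 0$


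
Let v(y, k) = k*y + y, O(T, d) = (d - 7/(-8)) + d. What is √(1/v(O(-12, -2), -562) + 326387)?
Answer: √2568021080163/2805 ≈ 571.30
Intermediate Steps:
O(T, d) = 7/8 + 2*d (O(T, d) = (d - 7*(-⅛)) + d = (d + 7/8) + d = (7/8 + d) + d = 7/8 + 2*d)
v(y, k) = y + k*y
√(1/v(O(-12, -2), -562) + 326387) = √(1/((7/8 + 2*(-2))*(1 - 562)) + 326387) = √(1/((7/8 - 4)*(-561)) + 326387) = √(1/(-25/8*(-561)) + 326387) = √(1/(14025/8) + 326387) = √(8/14025 + 326387) = √(4577577683/14025) = √2568021080163/2805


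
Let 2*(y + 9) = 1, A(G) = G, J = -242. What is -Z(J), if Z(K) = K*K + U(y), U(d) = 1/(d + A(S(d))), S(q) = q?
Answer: -995587/17 ≈ -58564.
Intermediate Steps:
y = -17/2 (y = -9 + (1/2)*1 = -9 + 1/2 = -17/2 ≈ -8.5000)
U(d) = 1/(2*d) (U(d) = 1/(d + d) = 1/(2*d))
Z(K) = -1/17 + K**2 (Z(K) = K*K + 1/(2*(-17/2)) = K**2 + (1/2)*(-2/17) = K**2 - 1/17 = -1/17 + K**2)
-Z(J) = -(-1/17 + (-242)**2) = -(-1/17 + 58564) = -1*995587/17 = -995587/17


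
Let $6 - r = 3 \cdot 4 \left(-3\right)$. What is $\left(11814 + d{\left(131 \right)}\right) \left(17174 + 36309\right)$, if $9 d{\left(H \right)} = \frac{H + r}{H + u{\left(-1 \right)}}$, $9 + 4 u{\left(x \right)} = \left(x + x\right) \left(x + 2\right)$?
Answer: $\frac{2917279974190}{4617} \approx 6.3186 \cdot 10^{8}$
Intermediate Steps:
$u{\left(x \right)} = - \frac{9}{4} + \frac{x \left(2 + x\right)}{2}$ ($u{\left(x \right)} = - \frac{9}{4} + \frac{\left(x + x\right) \left(x + 2\right)}{4} = - \frac{9}{4} + \frac{2 x \left(2 + x\right)}{4} = - \frac{9}{4} + \frac{x \left(2 + x\right)}{2}$)
$r = 42$ ($r = 6 - 3 \cdot 4 \left(-3\right) = 6 - 12 \left(-3\right) = 6 - -36 = 6 + 36 = 42$)
$d{\left(H \right)} = \frac{42 + H}{9 \left(- \frac{11}{4} + H\right)}$ ($d{\left(H \right)} = \frac{\left(H + 42\right) \frac{1}{H - \left(\frac{13}{4} - \frac{1}{2}\right)}}{9} = \frac{\left(42 + H\right) \frac{1}{H - \frac{11}{4}}}{9} = \frac{\left(42 + H\right) \frac{1}{- \frac{11}{4} + H}}{9} = \frac{\frac{1}{- \frac{11}{4} + H} \left(42 + H\right)}{9} = \frac{42 + H}{9 \left(- \frac{11}{4} + H\right)}$)
$\left(11814 + d{\left(131 \right)}\right) \left(17174 + 36309\right) = \left(11814 + \frac{4 \left(42 + 131\right)}{9 \left(-11 + 4 \cdot 131\right)}\right) \left(17174 + 36309\right) = \left(11814 + \frac{4}{9} \frac{1}{-11 + 524} \cdot 173\right) 53483 = \left(11814 + \frac{4}{9} \cdot \frac{1}{513} \cdot 173\right) 53483 = \left(11814 + \frac{692}{4617}\right) 53483 = \frac{54545930}{4617} \cdot 53483 = \frac{2917279974190}{4617}$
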